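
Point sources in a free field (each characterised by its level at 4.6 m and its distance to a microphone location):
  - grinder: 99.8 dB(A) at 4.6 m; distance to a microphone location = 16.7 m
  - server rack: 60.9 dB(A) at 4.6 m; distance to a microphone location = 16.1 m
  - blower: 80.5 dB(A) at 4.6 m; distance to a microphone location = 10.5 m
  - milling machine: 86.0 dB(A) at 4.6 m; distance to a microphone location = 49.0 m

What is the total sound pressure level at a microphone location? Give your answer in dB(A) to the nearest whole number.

Propagate each source to the receiver with L = L_ref − 20·log₁₀(r/r_ref), then add intensities.
grinder: 99.8 − 20·log₁₀(16.7/4.6) = 99.8 − 11.20 = 88.60 dB(A).
server rack: 60.9 − 20·log₁₀(16.1/4.6) = 60.9 − 10.88 = 50.02 dB(A).
blower: 80.5 − 20·log₁₀(10.5/4.6) = 80.5 − 7.17 = 73.33 dB(A).
milling machine: 86.0 − 20·log₁₀(49.0/4.6) = 86.0 − 20.55 = 65.45 dB(A).
Σ 10^(L/10) = 7.497e+08 → L_total = 10·log₁₀(7.497e+08) = 88.75 dB(A).

89 dB(A)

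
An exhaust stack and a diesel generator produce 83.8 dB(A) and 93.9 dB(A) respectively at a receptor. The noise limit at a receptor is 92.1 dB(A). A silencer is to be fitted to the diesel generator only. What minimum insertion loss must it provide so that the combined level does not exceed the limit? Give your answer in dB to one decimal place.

2.5 dB

The untreated sources together contribute 10^(83.8/10) = 2.399e+08, i.e. 83.80 dB(A).
To meet 92.1 dB(A) overall, the treated diesel generator may contribute at most 10^(92.1/10) − 2.399e+08 = 1.382e+09, i.e. 91.40 dB(A).
Required insertion loss = 93.9 − 91.40 = 2.50 dB.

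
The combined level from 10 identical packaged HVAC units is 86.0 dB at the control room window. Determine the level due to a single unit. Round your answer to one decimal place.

10 equal contributions raise the level by 10·log₁₀ 10 = 10.000 dB, so each unit alone gives 86.0 − 10.000.

76.0 dB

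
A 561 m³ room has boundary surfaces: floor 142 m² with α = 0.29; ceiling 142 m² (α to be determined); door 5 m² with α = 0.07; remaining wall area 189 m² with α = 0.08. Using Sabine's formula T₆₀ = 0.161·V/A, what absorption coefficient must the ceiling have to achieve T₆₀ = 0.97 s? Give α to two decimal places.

0.26

A = 0.161·V/T₆₀ = 0.161·561/0.97 = 93.11 m² sabins.
Absorption from the other surfaces = 142·0.29 + 5·0.07 + 189·0.08 = 56.65 m², so the ceiling must supply 36.46 m² over 142 m².
α = 36.46/142 = 0.257.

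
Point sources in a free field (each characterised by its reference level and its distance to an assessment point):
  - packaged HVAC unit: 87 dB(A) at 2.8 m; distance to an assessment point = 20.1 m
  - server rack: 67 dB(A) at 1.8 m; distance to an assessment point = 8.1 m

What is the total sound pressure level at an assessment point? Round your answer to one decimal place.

70.0 dB(A)

First find each source's level at the receiver (point-source: −20·log₁₀(r/r_ref)), then combine on an intensity basis.
packaged HVAC unit: 87 − 20·log₁₀(20.1/2.8) = 87 − 17.12 = 69.88 dB(A).
server rack: 67 − 20·log₁₀(8.1/1.8) = 67 − 13.06 = 53.94 dB(A).
Σ 10^(L/10) = 9.973e+06 → L_total = 10·log₁₀(9.973e+06) = 69.99 dB(A).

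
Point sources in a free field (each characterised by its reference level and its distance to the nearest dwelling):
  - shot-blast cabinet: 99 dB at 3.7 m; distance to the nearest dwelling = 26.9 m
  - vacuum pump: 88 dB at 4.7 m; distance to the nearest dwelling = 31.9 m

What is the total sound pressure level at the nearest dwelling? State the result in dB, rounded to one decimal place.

82.1 dB

Apply inverse-square spreading to bring every level to the receiver, then sum 10^(L/10).
shot-blast cabinet: 99 − 20·log₁₀(26.9/3.7) = 99 − 17.23 = 81.77 dB.
vacuum pump: 88 − 20·log₁₀(31.9/4.7) = 88 − 16.63 = 71.37 dB.
Σ 10^(L/10) = 1.640e+08 → L_total = 10·log₁₀(1.640e+08) = 82.15 dB.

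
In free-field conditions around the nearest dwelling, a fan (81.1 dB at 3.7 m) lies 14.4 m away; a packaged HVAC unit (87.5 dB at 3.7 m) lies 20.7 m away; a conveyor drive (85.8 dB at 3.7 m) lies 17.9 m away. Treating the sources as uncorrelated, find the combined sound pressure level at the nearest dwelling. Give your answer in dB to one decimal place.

Apply inverse-square spreading to bring every level to the receiver, then sum 10^(L/10).
fan: 81.1 − 20·log₁₀(14.4/3.7) = 81.1 − 11.80 = 69.30 dB.
packaged HVAC unit: 87.5 − 20·log₁₀(20.7/3.7) = 87.5 − 14.96 = 72.54 dB.
conveyor drive: 85.8 − 20·log₁₀(17.9/3.7) = 85.8 − 13.69 = 72.11 dB.
Σ 10^(L/10) = 4.272e+07 → L_total = 10·log₁₀(4.272e+07) = 76.31 dB.

76.3 dB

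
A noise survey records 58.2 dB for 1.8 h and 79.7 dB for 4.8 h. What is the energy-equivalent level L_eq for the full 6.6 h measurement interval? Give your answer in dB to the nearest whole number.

The energy average is taken in the linear domain: L_eq = 10·log₁₀[(Σ tᵢ·10^(Lᵢ/10))/T], T = 6.6 h.
Σ tᵢ·10^(Lᵢ/10) = 1.8·10^(58.2/10) + 4.8·10^(79.7/10) = 4.492e+08.
L_eq = 10·log₁₀(4.492e+08/6.6) = 78.33 dB.

78 dB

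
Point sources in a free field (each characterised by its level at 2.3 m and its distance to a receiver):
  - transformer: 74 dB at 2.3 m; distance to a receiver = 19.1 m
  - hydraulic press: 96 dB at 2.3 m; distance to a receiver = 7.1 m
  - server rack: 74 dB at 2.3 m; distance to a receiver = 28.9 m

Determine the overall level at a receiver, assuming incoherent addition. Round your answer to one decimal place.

86.2 dB

Apply inverse-square spreading to bring every level to the receiver, then sum 10^(L/10).
transformer: 74 − 20·log₁₀(19.1/2.3) = 74 − 18.39 = 55.61 dB.
hydraulic press: 96 − 20·log₁₀(7.1/2.3) = 96 − 9.79 = 86.21 dB.
server rack: 74 − 20·log₁₀(28.9/2.3) = 74 − 21.98 = 52.02 dB.
Σ 10^(L/10) = 4.183e+08 → L_total = 10·log₁₀(4.183e+08) = 86.21 dB.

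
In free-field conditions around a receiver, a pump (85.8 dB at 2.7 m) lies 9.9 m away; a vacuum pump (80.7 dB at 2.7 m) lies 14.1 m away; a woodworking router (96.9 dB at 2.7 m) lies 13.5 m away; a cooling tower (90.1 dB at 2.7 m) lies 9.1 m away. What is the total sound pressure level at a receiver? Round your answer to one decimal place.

First find each source's level at the receiver (point-source: −20·log₁₀(r/r_ref)), then combine on an intensity basis.
pump: 85.8 − 20·log₁₀(9.9/2.7) = 85.8 − 11.29 = 74.51 dB.
vacuum pump: 80.7 − 20·log₁₀(14.1/2.7) = 80.7 − 14.36 = 66.34 dB.
woodworking router: 96.9 − 20·log₁₀(13.5/2.7) = 96.9 − 13.98 = 82.92 dB.
cooling tower: 90.1 − 20·log₁₀(9.1/2.7) = 90.1 − 10.55 = 79.55 dB.
Σ 10^(L/10) = 3.186e+08 → L_total = 10·log₁₀(3.186e+08) = 85.03 dB.

85.0 dB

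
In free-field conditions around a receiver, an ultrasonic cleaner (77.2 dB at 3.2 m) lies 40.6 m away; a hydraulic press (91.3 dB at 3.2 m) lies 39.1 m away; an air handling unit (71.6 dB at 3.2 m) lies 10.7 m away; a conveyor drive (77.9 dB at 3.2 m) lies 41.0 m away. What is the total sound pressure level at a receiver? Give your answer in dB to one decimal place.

Propagate each source to the receiver with L = L_ref − 20·log₁₀(r/r_ref), then add intensities.
ultrasonic cleaner: 77.2 − 20·log₁₀(40.6/3.2) = 77.2 − 22.07 = 55.13 dB.
hydraulic press: 91.3 − 20·log₁₀(39.1/3.2) = 91.3 − 21.74 = 69.56 dB.
air handling unit: 71.6 − 20·log₁₀(10.7/3.2) = 71.6 − 10.48 = 61.12 dB.
conveyor drive: 77.9 − 20·log₁₀(41.0/3.2) = 77.9 − 22.15 = 55.75 dB.
Σ 10^(L/10) = 1.103e+07 → L_total = 10·log₁₀(1.103e+07) = 70.43 dB.

70.4 dB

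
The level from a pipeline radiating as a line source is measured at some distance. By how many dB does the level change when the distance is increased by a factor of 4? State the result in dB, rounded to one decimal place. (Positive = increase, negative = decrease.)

With cylindrical spreading the level changes by −10·log₁₀(r₂/r₁).
ΔL = −10·log₁₀(4) = -6.02 dB.

-6.0 dB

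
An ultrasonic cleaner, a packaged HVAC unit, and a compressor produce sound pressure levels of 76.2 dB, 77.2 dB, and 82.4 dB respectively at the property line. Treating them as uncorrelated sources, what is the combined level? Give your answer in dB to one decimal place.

Incoherent sources combine by intensity addition: L_total = 10·log₁₀(Σ 10^(L_i/10)).
Σ 10^(L/10) = 10^(76.2/10) + 10^(77.2/10) + 10^(82.4/10) = 2.679e+08.
L_total = 10·log₁₀(2.679e+08) = 84.28 dB.

84.3 dB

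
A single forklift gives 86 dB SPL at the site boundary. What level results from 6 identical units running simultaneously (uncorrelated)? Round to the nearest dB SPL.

N identical incoherent sources raise the level by 10·log₁₀ N.
L_total = 86 + 10·log₁₀(6) = 86 + 7.782 = 93.78 dB SPL.

94 dB SPL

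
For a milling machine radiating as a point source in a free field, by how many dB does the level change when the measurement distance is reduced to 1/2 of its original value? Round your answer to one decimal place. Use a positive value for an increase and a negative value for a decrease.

A point source loses 6 dB per doubling of distance; generally ΔL = −20·log₁₀(r₂/r₁).
ΔL = −20·log₁₀(0.5) = +6.02 dB.

+6.0 dB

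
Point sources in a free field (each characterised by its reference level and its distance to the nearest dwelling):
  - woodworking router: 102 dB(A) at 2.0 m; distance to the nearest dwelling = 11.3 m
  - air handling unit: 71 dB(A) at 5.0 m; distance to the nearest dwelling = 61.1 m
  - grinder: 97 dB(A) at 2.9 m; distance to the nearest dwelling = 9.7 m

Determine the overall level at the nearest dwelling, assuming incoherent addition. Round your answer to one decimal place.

89.8 dB(A)

Apply inverse-square spreading to bring every level to the receiver, then sum 10^(L/10).
woodworking router: 102 − 20·log₁₀(11.3/2.0) = 102 − 15.04 = 86.96 dB(A).
air handling unit: 71 − 20·log₁₀(61.1/5.0) = 71 − 21.74 = 49.26 dB(A).
grinder: 97 − 20·log₁₀(9.7/2.9) = 97 − 10.49 = 86.51 dB(A).
Σ 10^(L/10) = 9.445e+08 → L_total = 10·log₁₀(9.445e+08) = 89.75 dB(A).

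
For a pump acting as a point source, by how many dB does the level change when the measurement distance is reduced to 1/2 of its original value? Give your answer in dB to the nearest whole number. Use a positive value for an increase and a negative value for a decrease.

With spherical spreading the level changes by −20·log₁₀(r₂/r₁).
ΔL = −20·log₁₀(0.5) = +6.02 dB.

+6 dB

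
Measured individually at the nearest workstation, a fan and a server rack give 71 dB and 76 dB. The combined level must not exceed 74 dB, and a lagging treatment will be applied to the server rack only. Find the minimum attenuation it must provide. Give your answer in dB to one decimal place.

5.0 dB

The untreated sources together contribute 10^(71/10) = 1.259e+07, i.e. 71.00 dB.
To meet 74 dB overall, the treated server rack may contribute at most 10^(74/10) − 1.259e+07 = 1.253e+07, i.e. 70.98 dB.
Required insertion loss = 76 − 70.98 = 5.02 dB.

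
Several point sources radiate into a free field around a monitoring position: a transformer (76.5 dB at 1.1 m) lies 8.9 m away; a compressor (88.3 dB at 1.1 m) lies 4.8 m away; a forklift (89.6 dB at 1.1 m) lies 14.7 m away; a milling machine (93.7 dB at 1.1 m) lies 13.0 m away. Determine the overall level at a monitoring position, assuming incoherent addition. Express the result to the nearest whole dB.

Propagate each source to the receiver with L = L_ref − 20·log₁₀(r/r_ref), then add intensities.
transformer: 76.5 − 20·log₁₀(8.9/1.1) = 76.5 − 18.16 = 58.34 dB.
compressor: 88.3 − 20·log₁₀(4.8/1.1) = 88.3 − 12.80 = 75.50 dB.
forklift: 89.6 − 20·log₁₀(14.7/1.1) = 89.6 − 22.52 = 67.08 dB.
milling machine: 93.7 − 20·log₁₀(13.0/1.1) = 93.7 − 21.45 = 72.25 dB.
Σ 10^(L/10) = 5.808e+07 → L_total = 10·log₁₀(5.808e+07) = 77.64 dB.

78 dB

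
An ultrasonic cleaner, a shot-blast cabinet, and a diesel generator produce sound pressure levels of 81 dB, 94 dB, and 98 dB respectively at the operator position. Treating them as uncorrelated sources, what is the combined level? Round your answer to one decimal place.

99.5 dB

For uncorrelated sources the intensities add, so convert each level to linear form, sum, and take 10·log₁₀ of the total.
Σ 10^(L/10) = 10^(81/10) + 10^(94/10) + 10^(98/10) = 8.947e+09.
L_total = 10·log₁₀(8.947e+09) = 99.52 dB.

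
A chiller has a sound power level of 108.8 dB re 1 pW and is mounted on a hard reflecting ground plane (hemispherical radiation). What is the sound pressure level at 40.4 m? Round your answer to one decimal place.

68.7 dB

The power spreads over a hemisphere of area 2π·r², so L_p = L_w − 10·log₁₀(2π·r²).
2π·r² = 1.026e+04 m², 10·log₁₀ of that is 40.109 dB.
L_p = 108.8 − 40.109 = 68.69 dB.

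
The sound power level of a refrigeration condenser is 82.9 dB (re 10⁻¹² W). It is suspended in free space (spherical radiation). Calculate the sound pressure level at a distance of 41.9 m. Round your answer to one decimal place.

The power spreads over a sphere of area 4π·r², so L_p = L_w − 10·log₁₀(4π·r²).
4π·r² = 2.206e+04 m², 10·log₁₀ of that is 43.436 dB.
L_p = 82.9 − 43.436 = 39.46 dB.

39.5 dB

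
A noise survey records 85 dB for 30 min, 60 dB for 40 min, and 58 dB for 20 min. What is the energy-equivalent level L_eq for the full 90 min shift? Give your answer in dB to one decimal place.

80.3 dB

The energy average is taken in the linear domain: L_eq = 10·log₁₀[(Σ tᵢ·10^(Lᵢ/10))/T], T = 90 min.
Σ tᵢ·10^(Lᵢ/10) = 30·10^(85/10) + 40·10^(60/10) + 20·10^(58/10) = 9.539e+09.
L_eq = 10·log₁₀(9.539e+09/90) = 80.25 dB.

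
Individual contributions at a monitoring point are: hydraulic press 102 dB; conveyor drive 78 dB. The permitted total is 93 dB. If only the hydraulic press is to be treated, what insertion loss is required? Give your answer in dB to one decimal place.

The untreated sources together contribute 10^(78/10) = 6.310e+07, i.e. 78.00 dB.
The limit corresponds to 10^(93/10) = 1.995e+09; subtracting the fixed part leaves 1.932e+09 for the hydraulic press, i.e. 92.86 dB.
So the hydraulic press must be reduced from 102 to 92.86 dB: IL = 9.14 dB.

9.1 dB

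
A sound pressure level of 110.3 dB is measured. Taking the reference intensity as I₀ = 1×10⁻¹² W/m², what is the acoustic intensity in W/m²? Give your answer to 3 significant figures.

I = I₀·10^(L/10) = 10⁻¹² × 10^(110.3/10) = 10^(-0.970).

0.107 W/m²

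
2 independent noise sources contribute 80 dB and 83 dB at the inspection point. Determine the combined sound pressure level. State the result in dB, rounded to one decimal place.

For uncorrelated sources the intensities add, so convert each level to linear form, sum, and take 10·log₁₀ of the total.
Σ 10^(L/10) = 10^(80/10) + 10^(83/10) = 2.995e+08.
L_total = 10·log₁₀(2.995e+08) = 84.76 dB.

84.8 dB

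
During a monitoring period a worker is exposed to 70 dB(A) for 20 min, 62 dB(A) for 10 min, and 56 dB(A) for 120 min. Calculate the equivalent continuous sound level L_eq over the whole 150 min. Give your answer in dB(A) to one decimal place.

62.4 dB(A)

Weight each interval's intensity by its duration and average over T = 150 min:
Σ tᵢ·10^(Lᵢ/10) = 20·10^(70/10) + 10·10^(62/10) + 120·10^(56/10) = 2.636e+08.
L_eq = 10·log₁₀(2.636e+08/150) = 62.45 dB(A).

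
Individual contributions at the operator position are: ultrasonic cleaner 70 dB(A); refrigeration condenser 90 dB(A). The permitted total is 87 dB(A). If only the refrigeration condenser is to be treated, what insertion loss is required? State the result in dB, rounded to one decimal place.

The untreated sources together contribute 10^(70/10) = 1.000e+07, i.e. 70.00 dB(A).
To meet 87 dB(A) overall, the treated refrigeration condenser may contribute at most 10^(87/10) − 1.000e+07 = 4.912e+08, i.e. 86.91 dB(A).
So the refrigeration condenser must be reduced from 90 to 86.91 dB(A): IL = 3.09 dB.

3.1 dB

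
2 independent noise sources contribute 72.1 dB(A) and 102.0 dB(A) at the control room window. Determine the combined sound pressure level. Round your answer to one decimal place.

For uncorrelated sources the intensities add, so convert each level to linear form, sum, and take 10·log₁₀ of the total.
Σ 10^(L/10) = 10^(72.1/10) + 10^(102.0/10) = 1.587e+10.
L_total = 10·log₁₀(1.587e+10) = 102.00 dB(A).

102.0 dB(A)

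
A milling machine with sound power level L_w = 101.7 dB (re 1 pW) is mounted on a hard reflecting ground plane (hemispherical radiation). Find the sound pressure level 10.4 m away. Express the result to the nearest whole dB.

L_p = L_w − 10·log₁₀(2π·r²) with r = 10.4 m.
2π·r² = 679.6 m², 10·log₁₀ of that is 28.322 dB.
L_p = 101.7 − 28.322 = 73.38 dB.

73 dB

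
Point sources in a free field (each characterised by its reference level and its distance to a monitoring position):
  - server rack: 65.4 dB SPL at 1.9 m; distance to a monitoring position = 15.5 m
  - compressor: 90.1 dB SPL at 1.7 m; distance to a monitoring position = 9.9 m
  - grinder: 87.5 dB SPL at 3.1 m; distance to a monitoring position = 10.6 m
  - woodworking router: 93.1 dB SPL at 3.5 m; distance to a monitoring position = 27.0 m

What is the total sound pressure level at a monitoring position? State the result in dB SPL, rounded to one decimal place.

First find each source's level at the receiver (point-source: −20·log₁₀(r/r_ref)), then combine on an intensity basis.
server rack: 65.4 − 20·log₁₀(15.5/1.9) = 65.4 − 18.23 = 47.17 dB SPL.
compressor: 90.1 − 20·log₁₀(9.9/1.7) = 90.1 − 15.30 = 74.80 dB SPL.
grinder: 87.5 − 20·log₁₀(10.6/3.1) = 87.5 − 10.68 = 76.82 dB SPL.
woodworking router: 93.1 − 20·log₁₀(27.0/3.5) = 93.1 − 17.75 = 75.35 dB SPL.
Σ 10^(L/10) = 1.126e+08 → L_total = 10·log₁₀(1.126e+08) = 80.52 dB SPL.

80.5 dB SPL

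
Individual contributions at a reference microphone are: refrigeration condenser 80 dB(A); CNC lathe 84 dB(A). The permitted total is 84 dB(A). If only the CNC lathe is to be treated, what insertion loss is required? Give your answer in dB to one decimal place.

2.2 dB

Fixed contribution from the other source: Σ 10^(L/10) = 10^(80/10) = 1.000e+08 (80.00 dB(A)).
To meet 84 dB(A) overall, the treated CNC lathe may contribute at most 10^(84/10) − 1.000e+08 = 1.512e+08, i.e. 81.80 dB(A).
Required insertion loss = 84 − 81.80 = 2.20 dB.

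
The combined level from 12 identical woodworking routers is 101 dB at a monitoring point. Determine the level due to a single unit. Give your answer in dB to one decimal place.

90.2 dB

For N identical incoherent sources L_total = L₁ + 10·log₁₀ N, so L₁ = 101 − 10·log₁₀(12) = 101 − 10.792.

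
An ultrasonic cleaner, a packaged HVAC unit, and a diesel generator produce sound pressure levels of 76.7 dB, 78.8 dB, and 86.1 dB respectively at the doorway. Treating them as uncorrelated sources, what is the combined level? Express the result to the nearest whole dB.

87 dB

For uncorrelated sources the intensities add, so convert each level to linear form, sum, and take 10·log₁₀ of the total.
Σ 10^(L/10) = 10^(76.7/10) + 10^(78.8/10) + 10^(86.1/10) = 5.300e+08.
L_total = 10·log₁₀(5.300e+08) = 87.24 dB.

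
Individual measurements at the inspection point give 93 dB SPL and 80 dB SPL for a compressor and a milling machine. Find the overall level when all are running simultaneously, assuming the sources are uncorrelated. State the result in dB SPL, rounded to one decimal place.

93.2 dB SPL

Incoherent sources combine by intensity addition: L_total = 10·log₁₀(Σ 10^(L_i/10)).
Σ 10^(L/10) = 10^(93/10) + 10^(80/10) = 2.095e+09.
L_total = 10·log₁₀(2.095e+09) = 93.21 dB SPL.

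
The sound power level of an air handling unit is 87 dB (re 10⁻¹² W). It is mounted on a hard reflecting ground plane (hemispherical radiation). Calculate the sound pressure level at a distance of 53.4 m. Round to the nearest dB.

L_p = L_w − 10·log₁₀(2π·r²) with r = 53.4 m.
2π·r² = 1.792e+04 m², 10·log₁₀ of that is 42.533 dB.
L_p = 87 − 42.533 = 44.47 dB.

44 dB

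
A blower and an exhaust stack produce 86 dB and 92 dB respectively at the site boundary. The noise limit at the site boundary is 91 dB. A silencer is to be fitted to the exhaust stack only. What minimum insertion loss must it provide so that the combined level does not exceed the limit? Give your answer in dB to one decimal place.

2.7 dB

Fixed contribution from the other source: Σ 10^(L/10) = 10^(86/10) = 3.981e+08 (86.00 dB).
The limit corresponds to 10^(91/10) = 1.259e+09; subtracting the fixed part leaves 8.608e+08 for the exhaust stack, i.e. 89.35 dB.
So the exhaust stack must be reduced from 92 to 89.35 dB: IL = 2.65 dB.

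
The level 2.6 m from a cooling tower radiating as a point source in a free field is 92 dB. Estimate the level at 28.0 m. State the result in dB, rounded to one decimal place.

Point-source attenuation: ΔL = 20·log₁₀(r₂/r₁) = 20·log₁₀(28.0/2.6) = 20.644 dB.
L₂ = 92 − 20·log₁₀(28.0/2.6) = 92 − 20.644 = 71.36 dB.

71.4 dB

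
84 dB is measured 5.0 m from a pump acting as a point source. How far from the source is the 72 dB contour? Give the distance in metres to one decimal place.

19.9 m

The 12.0 dB drop corresponds to a distance ratio of 10^(12.0/20) for a point source.
r₂ = 5.0·10^((84−72)/20) = 5.0·10^(12.0/20) = 19.91 m.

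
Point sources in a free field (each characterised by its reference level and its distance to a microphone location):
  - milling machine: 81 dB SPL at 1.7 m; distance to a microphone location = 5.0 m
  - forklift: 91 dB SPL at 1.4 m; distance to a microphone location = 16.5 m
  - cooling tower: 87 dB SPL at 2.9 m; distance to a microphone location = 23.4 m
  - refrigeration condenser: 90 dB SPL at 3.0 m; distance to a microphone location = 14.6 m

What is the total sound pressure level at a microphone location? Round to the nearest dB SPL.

Apply inverse-square spreading to bring every level to the receiver, then sum 10^(L/10).
milling machine: 81 − 20·log₁₀(5.0/1.7) = 81 − 9.37 = 71.63 dB SPL.
forklift: 91 − 20·log₁₀(16.5/1.4) = 91 − 21.43 = 69.57 dB SPL.
cooling tower: 87 − 20·log₁₀(23.4/2.9) = 87 − 18.14 = 68.86 dB SPL.
refrigeration condenser: 90 − 20·log₁₀(14.6/3.0) = 90 − 13.74 = 76.26 dB SPL.
Σ 10^(L/10) = 7.354e+07 → L_total = 10·log₁₀(7.354e+07) = 78.67 dB SPL.

79 dB SPL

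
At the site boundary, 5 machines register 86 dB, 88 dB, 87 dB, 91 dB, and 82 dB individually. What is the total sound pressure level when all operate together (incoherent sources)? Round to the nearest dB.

Incoherent sources combine by intensity addition: L_total = 10·log₁₀(Σ 10^(L_i/10)).
Σ 10^(L/10) = 10^(86/10) + 10^(88/10) + 10^(87/10) + 10^(91/10) + 10^(82/10) = 2.948e+09.
L_total = 10·log₁₀(2.948e+09) = 94.69 dB.

95 dB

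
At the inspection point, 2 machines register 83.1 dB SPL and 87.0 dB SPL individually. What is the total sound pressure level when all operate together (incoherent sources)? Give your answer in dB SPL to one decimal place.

Incoherent sources combine by intensity addition: L_total = 10·log₁₀(Σ 10^(L_i/10)).
Σ 10^(L/10) = 10^(83.1/10) + 10^(87.0/10) = 7.054e+08.
L_total = 10·log₁₀(7.054e+08) = 88.48 dB SPL.

88.5 dB SPL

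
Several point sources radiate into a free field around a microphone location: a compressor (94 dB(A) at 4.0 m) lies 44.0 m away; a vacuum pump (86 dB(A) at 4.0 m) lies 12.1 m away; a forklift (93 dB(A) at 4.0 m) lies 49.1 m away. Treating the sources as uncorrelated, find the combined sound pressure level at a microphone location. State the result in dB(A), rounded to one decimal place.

Apply inverse-square spreading to bring every level to the receiver, then sum 10^(L/10).
compressor: 94 − 20·log₁₀(44.0/4.0) = 94 − 20.83 = 73.17 dB(A).
vacuum pump: 86 − 20·log₁₀(12.1/4.0) = 86 − 9.61 = 76.39 dB(A).
forklift: 93 − 20·log₁₀(49.1/4.0) = 93 − 21.78 = 71.22 dB(A).
Σ 10^(L/10) = 7.751e+07 → L_total = 10·log₁₀(7.751e+07) = 78.89 dB(A).

78.9 dB(A)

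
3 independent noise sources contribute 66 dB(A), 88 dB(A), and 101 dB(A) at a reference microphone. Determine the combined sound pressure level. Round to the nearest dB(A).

For uncorrelated sources the intensities add, so convert each level to linear form, sum, and take 10·log₁₀ of the total.
Σ 10^(L/10) = 10^(66/10) + 10^(88/10) + 10^(101/10) = 1.322e+10.
L_total = 10·log₁₀(1.322e+10) = 101.21 dB(A).

101 dB(A)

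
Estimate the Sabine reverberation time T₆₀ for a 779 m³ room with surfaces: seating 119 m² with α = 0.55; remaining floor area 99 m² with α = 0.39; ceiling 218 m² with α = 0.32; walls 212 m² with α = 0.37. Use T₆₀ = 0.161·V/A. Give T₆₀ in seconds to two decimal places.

A = Σ Sᵢαᵢ = 119·0.55 + 99·0.39 + 218·0.32 + 212·0.37 = 252.26 m².
T₆₀ = 0.161 × 779 / 252.26 = 0.497 s.

0.50 s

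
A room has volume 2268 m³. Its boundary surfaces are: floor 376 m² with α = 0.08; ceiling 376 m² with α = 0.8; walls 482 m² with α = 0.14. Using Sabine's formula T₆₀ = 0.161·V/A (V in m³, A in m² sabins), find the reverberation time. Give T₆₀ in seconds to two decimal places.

Total absorption A = 376·0.08 + 376·0.8 + 482·0.14 = 398.36 m² sabins.
T₆₀ = 0.161·V/A = 0.161·2268/398.36 = 0.917 s.

0.92 s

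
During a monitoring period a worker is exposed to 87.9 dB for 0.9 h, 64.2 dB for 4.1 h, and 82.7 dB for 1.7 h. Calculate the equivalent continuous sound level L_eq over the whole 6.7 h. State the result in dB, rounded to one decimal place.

The energy average is taken in the linear domain: L_eq = 10·log₁₀[(Σ tᵢ·10^(Lᵢ/10))/T], T = 6.7 h.
Σ tᵢ·10^(Lᵢ/10) = 0.9·10^(87.9/10) + 4.1·10^(64.2/10) + 1.7·10^(82.7/10) = 8.823e+08.
L_eq = 10·log₁₀(8.823e+08/6.7) = 81.20 dB.

81.2 dB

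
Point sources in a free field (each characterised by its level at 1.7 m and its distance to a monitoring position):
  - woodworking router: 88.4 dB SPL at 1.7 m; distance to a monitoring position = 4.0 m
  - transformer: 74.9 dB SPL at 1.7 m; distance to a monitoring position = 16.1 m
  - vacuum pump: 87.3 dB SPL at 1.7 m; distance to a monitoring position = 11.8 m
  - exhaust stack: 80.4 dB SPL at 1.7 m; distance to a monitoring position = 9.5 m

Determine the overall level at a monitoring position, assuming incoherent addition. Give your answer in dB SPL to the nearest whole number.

81 dB SPL

Propagate each source to the receiver with L = L_ref − 20·log₁₀(r/r_ref), then add intensities.
woodworking router: 88.4 − 20·log₁₀(4.0/1.7) = 88.4 − 7.43 = 80.97 dB SPL.
transformer: 74.9 − 20·log₁₀(16.1/1.7) = 74.9 − 19.53 = 55.37 dB SPL.
vacuum pump: 87.3 − 20·log₁₀(11.8/1.7) = 87.3 − 16.83 = 70.47 dB SPL.
exhaust stack: 80.4 − 20·log₁₀(9.5/1.7) = 80.4 − 14.95 = 65.45 dB SPL.
Σ 10^(L/10) = 1.400e+08 → L_total = 10·log₁₀(1.400e+08) = 81.46 dB SPL.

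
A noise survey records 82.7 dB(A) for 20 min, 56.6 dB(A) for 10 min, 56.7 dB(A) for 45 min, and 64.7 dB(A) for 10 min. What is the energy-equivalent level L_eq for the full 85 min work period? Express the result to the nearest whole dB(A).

L_eq = 10·log₁₀[(1/T)·Σ tᵢ·10^(Lᵢ/10)] with T = 85 min.
Σ tᵢ·10^(Lᵢ/10) = 20·10^(82.7/10) + 10·10^(56.6/10) + 45·10^(56.7/10) + 10·10^(64.7/10) = 3.779e+09.
L_eq = 10·log₁₀(3.779e+09/85) = 76.48 dB(A).

76 dB(A)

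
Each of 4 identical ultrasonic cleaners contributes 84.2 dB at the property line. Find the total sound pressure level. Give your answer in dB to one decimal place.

90.2 dB

N identical incoherent sources raise the level by 10·log₁₀ N.
L_total = 84.2 + 10·log₁₀(4) = 84.2 + 6.021 = 90.22 dB.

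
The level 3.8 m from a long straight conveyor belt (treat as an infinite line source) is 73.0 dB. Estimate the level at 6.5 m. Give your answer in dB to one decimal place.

70.7 dB

Line-source attenuation: ΔL = 10·log₁₀(r₂/r₁) = 10·log₁₀(6.5/3.8) = 2.331 dB.
L₂ = 73.0 − 10·log₁₀(6.5/3.8) = 73.0 − 2.331 = 70.67 dB.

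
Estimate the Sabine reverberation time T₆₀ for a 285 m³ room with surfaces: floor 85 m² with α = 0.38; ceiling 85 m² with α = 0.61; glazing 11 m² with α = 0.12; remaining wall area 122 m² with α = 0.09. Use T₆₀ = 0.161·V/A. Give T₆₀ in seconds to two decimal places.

A = Σ Sᵢαᵢ = 85·0.38 + 85·0.61 + 11·0.12 + 122·0.09 = 96.45 m².
T₆₀ = 0.161 × 285 / 96.45 = 0.476 s.

0.48 s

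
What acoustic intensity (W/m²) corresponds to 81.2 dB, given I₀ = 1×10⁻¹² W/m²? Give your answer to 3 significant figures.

0.000132 W/m²

L = 10·log₁₀(I/I₀) ⇒ I = I₀·10^(L/10) = 10⁻¹² × 10^8.12.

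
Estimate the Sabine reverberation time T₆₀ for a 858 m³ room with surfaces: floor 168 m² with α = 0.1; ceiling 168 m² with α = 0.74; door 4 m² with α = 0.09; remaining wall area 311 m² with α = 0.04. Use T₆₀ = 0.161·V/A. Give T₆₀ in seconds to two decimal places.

0.90 s

Summing Sᵢαᵢ: 168·0.1 + 168·0.74 + 4·0.09 + 311·0.04 = 153.92 m².
T₆₀ = 0.161 × 858 / 153.92 = 0.897 s.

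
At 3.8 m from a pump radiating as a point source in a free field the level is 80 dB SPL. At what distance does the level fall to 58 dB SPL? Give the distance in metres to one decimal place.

47.8 m

Point-source spreading drops the level by 20·log₁₀(r₂/r₁); inverting, r₂/r₁ = 10^(ΔL/20).
r₂ = 3.8·10^((80−58)/20) = 3.8·10^(22.0/20) = 47.84 m.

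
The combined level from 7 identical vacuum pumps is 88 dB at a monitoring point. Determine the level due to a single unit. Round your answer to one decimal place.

79.5 dB

7 equal contributions raise the level by 10·log₁₀ 7 = 8.451 dB, so each unit alone gives 88 − 8.451.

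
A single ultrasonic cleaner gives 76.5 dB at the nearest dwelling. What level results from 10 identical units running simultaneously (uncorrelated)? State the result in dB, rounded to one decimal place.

86.5 dB

N identical incoherent sources raise the level by 10·log₁₀ N.
L_total = 76.5 + 10·log₁₀(10) = 76.5 + 10.000 = 86.50 dB.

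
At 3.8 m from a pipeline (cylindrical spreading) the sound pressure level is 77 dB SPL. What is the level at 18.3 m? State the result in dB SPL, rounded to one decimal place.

70.2 dB SPL

For a line source, L₂ = L₁ − 10·log₁₀(r₂/r₁).
L₂ = 77 − 10·log₁₀(18.3/3.8) = 77 − 6.827 = 70.17 dB SPL.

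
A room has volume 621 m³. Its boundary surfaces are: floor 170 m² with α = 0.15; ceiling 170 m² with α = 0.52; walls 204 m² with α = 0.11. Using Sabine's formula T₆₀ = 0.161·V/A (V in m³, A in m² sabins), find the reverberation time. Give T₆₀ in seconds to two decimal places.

Total absorption A = 170·0.15 + 170·0.52 + 204·0.11 = 136.34 m² sabins.
T₆₀ = 0.161 × 621 / 136.34 = 0.733 s.

0.73 s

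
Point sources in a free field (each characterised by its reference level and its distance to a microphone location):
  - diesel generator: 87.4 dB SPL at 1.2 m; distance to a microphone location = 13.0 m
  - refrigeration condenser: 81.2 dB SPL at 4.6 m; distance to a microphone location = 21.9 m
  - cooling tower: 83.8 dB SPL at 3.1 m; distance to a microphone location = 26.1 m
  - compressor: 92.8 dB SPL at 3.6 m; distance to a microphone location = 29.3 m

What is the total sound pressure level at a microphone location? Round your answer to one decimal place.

76.3 dB SPL

First find each source's level at the receiver (point-source: −20·log₁₀(r/r_ref)), then combine on an intensity basis.
diesel generator: 87.4 − 20·log₁₀(13.0/1.2) = 87.4 − 20.70 = 66.70 dB SPL.
refrigeration condenser: 81.2 − 20·log₁₀(21.9/4.6) = 81.2 − 13.55 = 67.65 dB SPL.
cooling tower: 83.8 − 20·log₁₀(26.1/3.1) = 83.8 − 18.51 = 65.29 dB SPL.
compressor: 92.8 − 20·log₁₀(29.3/3.6) = 92.8 − 18.21 = 74.59 dB SPL.
Σ 10^(L/10) = 4.265e+07 → L_total = 10·log₁₀(4.265e+07) = 76.30 dB SPL.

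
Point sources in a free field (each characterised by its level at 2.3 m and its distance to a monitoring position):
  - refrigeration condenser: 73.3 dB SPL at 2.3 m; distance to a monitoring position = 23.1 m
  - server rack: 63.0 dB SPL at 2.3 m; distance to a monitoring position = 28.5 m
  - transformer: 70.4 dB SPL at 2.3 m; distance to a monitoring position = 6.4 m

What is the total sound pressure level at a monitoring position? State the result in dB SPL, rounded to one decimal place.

Apply inverse-square spreading to bring every level to the receiver, then sum 10^(L/10).
refrigeration condenser: 73.3 − 20·log₁₀(23.1/2.3) = 73.3 − 20.04 = 53.26 dB SPL.
server rack: 63.0 − 20·log₁₀(28.5/2.3) = 63.0 − 21.86 = 41.14 dB SPL.
transformer: 70.4 − 20·log₁₀(6.4/2.3) = 70.4 − 8.89 = 61.51 dB SPL.
Σ 10^(L/10) = 1.641e+06 → L_total = 10·log₁₀(1.641e+06) = 62.15 dB SPL.

62.2 dB SPL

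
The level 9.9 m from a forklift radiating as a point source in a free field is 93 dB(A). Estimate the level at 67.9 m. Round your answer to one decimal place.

Point-source attenuation: ΔL = 20·log₁₀(r₂/r₁) = 20·log₁₀(67.9/9.9) = 16.725 dB.
L₂ = 93 − 20·log₁₀(67.9/9.9) = 93 − 16.725 = 76.28 dB(A).

76.3 dB(A)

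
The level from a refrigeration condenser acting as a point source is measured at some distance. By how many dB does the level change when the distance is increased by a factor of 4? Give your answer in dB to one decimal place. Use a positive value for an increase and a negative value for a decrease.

-12.0 dB

Point-source spreading: ΔL = −20·log₁₀(r₂/r₁).
ΔL = −20·log₁₀(4) = -12.04 dB.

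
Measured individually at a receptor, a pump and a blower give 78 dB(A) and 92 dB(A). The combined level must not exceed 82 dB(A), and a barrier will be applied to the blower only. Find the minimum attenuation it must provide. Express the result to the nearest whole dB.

Everything except the blower sums to 10^(78/10) = 6.310e+07 in linear terms, 78.00 dB(A).
The limit corresponds to 10^(82/10) = 1.585e+08; subtracting the fixed part leaves 9.539e+07 for the blower, i.e. 79.80 dB(A).
Required insertion loss = 92 − 79.80 = 12.20 dB.

12 dB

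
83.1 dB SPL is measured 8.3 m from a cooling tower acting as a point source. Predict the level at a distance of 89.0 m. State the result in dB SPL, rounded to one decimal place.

62.5 dB SPL

Spherical spreading from a point source gives a 20·log₁₀(r₂/r₁) drop.
L₂ = 83.1 − 20·log₁₀(89.0/8.3) = 83.1 − 20.606 = 62.49 dB SPL.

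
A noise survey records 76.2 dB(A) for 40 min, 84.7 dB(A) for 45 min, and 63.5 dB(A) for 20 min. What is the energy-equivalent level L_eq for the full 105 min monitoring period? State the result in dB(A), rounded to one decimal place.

81.5 dB(A)

The energy average is taken in the linear domain: L_eq = 10·log₁₀[(Σ tᵢ·10^(Lᵢ/10))/T], T = 105 min.
Σ tᵢ·10^(Lᵢ/10) = 40·10^(76.2/10) + 45·10^(84.7/10) + 20·10^(63.5/10) = 1.499e+10.
L_eq = 10·log₁₀(1.499e+10/105) = 81.55 dB(A).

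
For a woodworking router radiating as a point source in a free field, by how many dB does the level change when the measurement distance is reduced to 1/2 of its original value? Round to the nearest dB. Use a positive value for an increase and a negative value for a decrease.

A point source loses 6 dB per doubling of distance; generally ΔL = −20·log₁₀(r₂/r₁).
ΔL = −20·log₁₀(0.5) = +6.02 dB.

+6 dB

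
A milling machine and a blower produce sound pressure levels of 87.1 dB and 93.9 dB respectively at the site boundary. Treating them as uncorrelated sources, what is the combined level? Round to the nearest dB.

For uncorrelated sources the intensities add, so convert each level to linear form, sum, and take 10·log₁₀ of the total.
Σ 10^(L/10) = 10^(87.1/10) + 10^(93.9/10) = 2.968e+09.
L_total = 10·log₁₀(2.968e+09) = 94.72 dB.

95 dB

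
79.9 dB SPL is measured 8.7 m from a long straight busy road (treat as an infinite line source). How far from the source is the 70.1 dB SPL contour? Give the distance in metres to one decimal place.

83.1 m

The 9.8 dB drop corresponds to a distance ratio of 10^(9.8/10) for a line source.
r₂ = 8.7·10^((79.9−70.1)/10) = 8.7·10^(9.8/10) = 83.08 m.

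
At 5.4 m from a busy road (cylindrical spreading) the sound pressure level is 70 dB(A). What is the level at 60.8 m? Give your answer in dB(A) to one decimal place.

Cylindrical spreading from a line source gives a 10·log₁₀(r₂/r₁) drop.
L₂ = 70 − 10·log₁₀(60.8/5.4) = 70 − 10.515 = 59.48 dB(A).

59.5 dB(A)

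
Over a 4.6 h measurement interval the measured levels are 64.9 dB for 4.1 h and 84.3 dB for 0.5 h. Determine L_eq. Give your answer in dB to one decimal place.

L_eq = 10·log₁₀[(1/T)·Σ tᵢ·10^(Lᵢ/10)] with T = 4.6 h.
Σ tᵢ·10^(Lᵢ/10) = 4.1·10^(64.9/10) + 0.5·10^(84.3/10) = 1.472e+08.
L_eq = 10·log₁₀(1.472e+08/4.6) = 75.05 dB.

75.1 dB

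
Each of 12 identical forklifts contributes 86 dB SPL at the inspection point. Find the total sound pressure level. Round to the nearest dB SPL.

With 12 equal, uncorrelated contributions the intensity is 12× that of one unit, giving a rise of 10·log₁₀ 12.
L_total = 86 + 10·log₁₀(12) = 86 + 10.792 = 96.79 dB SPL.

97 dB SPL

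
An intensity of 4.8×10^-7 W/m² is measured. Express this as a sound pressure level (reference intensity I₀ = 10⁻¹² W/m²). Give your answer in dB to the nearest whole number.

L = 10·log₁₀(I/I₀) = 10·log₁₀(4.8×10^-7/10⁻¹²) = 10·log₁₀(4.8×10^5).
L = 10·(0.6812 + 5) = 56.81 dB.

57 dB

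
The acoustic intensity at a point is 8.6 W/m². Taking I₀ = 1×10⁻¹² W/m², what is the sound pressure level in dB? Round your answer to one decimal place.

L = 10·log₁₀(I/I₀) = 10·log₁₀(8.6/10⁻¹²) = 10·log₁₀(8.6×10^12).
L = 10·(0.9345 + 12) = 129.34 dB.

129.3 dB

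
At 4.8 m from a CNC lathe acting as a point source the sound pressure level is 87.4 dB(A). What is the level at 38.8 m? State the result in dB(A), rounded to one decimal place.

Spherical spreading from a point source gives a 20·log₁₀(r₂/r₁) drop.
L₂ = 87.4 − 20·log₁₀(38.8/4.8) = 87.4 − 18.152 = 69.25 dB(A).

69.2 dB(A)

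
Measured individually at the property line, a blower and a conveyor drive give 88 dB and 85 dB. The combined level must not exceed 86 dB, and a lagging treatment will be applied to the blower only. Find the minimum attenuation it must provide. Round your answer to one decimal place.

8.9 dB

Everything except the blower sums to 10^(85/10) = 3.162e+08 in linear terms, 85.00 dB.
The limit corresponds to 10^(86/10) = 3.981e+08; subtracting the fixed part leaves 8.188e+07 for the blower, i.e. 79.13 dB.
So the blower must be reduced from 88 to 79.13 dB: IL = 8.87 dB.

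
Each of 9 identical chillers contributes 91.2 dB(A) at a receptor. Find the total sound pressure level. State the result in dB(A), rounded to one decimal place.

N identical incoherent sources raise the level by 10·log₁₀ N.
L_total = 91.2 + 10·log₁₀(9) = 91.2 + 9.542 = 100.74 dB(A).

100.7 dB(A)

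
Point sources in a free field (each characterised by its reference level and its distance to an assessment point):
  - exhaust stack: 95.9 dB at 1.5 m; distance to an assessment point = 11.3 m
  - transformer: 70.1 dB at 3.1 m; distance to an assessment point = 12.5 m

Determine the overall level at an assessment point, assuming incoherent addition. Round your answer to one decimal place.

First find each source's level at the receiver (point-source: −20·log₁₀(r/r_ref)), then combine on an intensity basis.
exhaust stack: 95.9 − 20·log₁₀(11.3/1.5) = 95.9 − 17.54 = 78.36 dB.
transformer: 70.1 − 20·log₁₀(12.5/3.1) = 70.1 − 12.11 = 57.99 dB.
Σ 10^(L/10) = 6.918e+07 → L_total = 10·log₁₀(6.918e+07) = 78.40 dB.

78.4 dB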